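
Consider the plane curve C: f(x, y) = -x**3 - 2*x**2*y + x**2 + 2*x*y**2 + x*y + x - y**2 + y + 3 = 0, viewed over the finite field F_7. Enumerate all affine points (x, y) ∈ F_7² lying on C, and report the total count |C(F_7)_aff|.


Affine F_7-points: {(3, 1), (3, 6), (4, 6)}; count = 3.

For each of the 49 pairs (x, y) ∈ F_7², evaluate f(x, y) mod 7. Record the zeros.
  x = 0: [0↦3, 1↦3, 2↦1, 3↦4, 4↦5, 5↦4, 6↦1]  zeros at y ∈ ∅
  x = 1: [0↦4, 1↦5, 2↦1, 3↦6, 4↦6, 5↦1, 6↦5]  zeros at y ∈ ∅
  x = 2: [0↦1, 1↦6, 2↦3, 3↦6, 4↦1, 5↦2, 6↦2]  zeros at y ∈ ∅
  x = 3: [0↦2, 1↦0, 2↦1, 3↦5, 4↦5, 5↦1, 6↦0]  zeros at y ∈ {1, 6}
  x = 4: [0↦1, 1↦2, 2↦3, 3↦4, 4↦5, 5↦6, 6↦0]  zeros at y ∈ {6}
  x = 5: [0↦6, 1↦6, 2↦3, 3↦4, 4↦2, 5↦4, 6↦3]  zeros at y ∈ ∅
  x = 6: [0↦4, 1↦6, 2↦2, 3↦6, 4↦4, 5↦3, 6↦3]  zeros at y ∈ ∅
Collecting zeros: affine points = {(3, 1), (3, 6), (4, 6)}.
Total count |C(F_7)_aff| = 3.


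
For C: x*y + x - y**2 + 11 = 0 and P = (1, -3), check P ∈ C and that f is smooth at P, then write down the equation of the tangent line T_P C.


Tangent line at P: -2*x + 7*y + 23 = 0.

Step 1: f(1, -3) = 0, so P lies on C.
Step 2: partial derivatives
  f_x(x, y) = y + 1, f_y(x, y) = x - 2*y.
  f_x(P) = -2, f_y(P) = 7 (gradient nonzero, so P is smooth).
Step 3: tangent line at P: -2·(x − 1) + 7·(y − -3) = 0.
Expanding: -2*x + 7*y + 23 = 0.


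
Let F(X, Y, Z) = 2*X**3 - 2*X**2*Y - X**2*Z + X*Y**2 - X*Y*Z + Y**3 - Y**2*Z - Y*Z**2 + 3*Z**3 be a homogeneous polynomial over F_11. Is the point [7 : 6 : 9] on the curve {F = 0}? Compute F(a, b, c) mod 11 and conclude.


F(7,6,9) ≡ 2 (mod 11); P is NOT on the curve.

Evaluate F(7, 6, 9) term-by-term (mod 11).
  2*X**3 ↦ 2·343·1·1 = 686
  -2*X**2*Y ↦ -2·49·6·1 = -588
  -X**2*Z ↦ -1·49·1·9 = -441
  X*Y**2 ↦ 1·7·36·1 = 252
  -X*Y*Z ↦ -1·7·6·9 = -378
  Y**3 ↦ 1·1·216·1 = 216
  -Y**2*Z ↦ -1·1·36·9 = -324
  -Y*Z**2 ↦ -1·1·6·81 = -486
  3*Z**3 ↦ 3·1·1·729 = 2187
Sum: F(7, 6, 9) = (686) + (-588) + (-441) + (252) + (-378) + (216) + (-324) + (-486) + (2187) = 1124.
Reducing mod 11: 1124 ≡ 2 (mod 11).
Since F(a, b, c) ≡ 2 ≠ 0 (mod 11), P does NOT lie on the curve.


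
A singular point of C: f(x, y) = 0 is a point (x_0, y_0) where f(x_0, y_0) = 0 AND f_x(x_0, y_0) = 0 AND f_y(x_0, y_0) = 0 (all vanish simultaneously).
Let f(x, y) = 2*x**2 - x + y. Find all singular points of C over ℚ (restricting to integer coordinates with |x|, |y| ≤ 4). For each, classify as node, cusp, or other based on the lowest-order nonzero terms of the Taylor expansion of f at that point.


No singular points in the scanned grid; C is smooth there.

Compute partial derivatives:
  f_x = 4*x - 1.
  f_y = 1.
f_y = 1 is a nonzero constant, so f_y never vanishes: no point (x, y) can satisfy f = f_x = f_y = 0. In particular no (x, y) ∈ {−4, ..., 4}² is singular; the curve is smooth.


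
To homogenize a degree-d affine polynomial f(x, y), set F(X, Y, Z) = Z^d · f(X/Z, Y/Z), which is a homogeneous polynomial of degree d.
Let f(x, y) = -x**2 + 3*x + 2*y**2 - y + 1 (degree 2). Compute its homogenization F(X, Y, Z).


F(X, Y, Z) = -X**2 + 3*X*Z + 2*Y**2 - Y*Z + Z**2

deg(f) = 2.
Substitute x = X/Z, y = Y/Z into f, then multiply by Z^2.
  monomial -1·x^2·y^0 ↦ -1·X^2·Y^0·Z^0.
  monomial 3·x^1·y^0 ↦ 3·X^1·Y^0·Z^1.
  monomial 2·x^0·y^2 ↦ 2·X^0·Y^2·Z^0.
  monomial -1·x^0·y^1 ↦ -1·X^0·Y^1·Z^1.
  monomial 1·x^0·y^0 ↦ 1·X^0·Y^0·Z^2.
Collecting: F(X, Y, Z) = -X**2 + 3*X*Z + 2*Y**2 - Y*Z + Z**2.


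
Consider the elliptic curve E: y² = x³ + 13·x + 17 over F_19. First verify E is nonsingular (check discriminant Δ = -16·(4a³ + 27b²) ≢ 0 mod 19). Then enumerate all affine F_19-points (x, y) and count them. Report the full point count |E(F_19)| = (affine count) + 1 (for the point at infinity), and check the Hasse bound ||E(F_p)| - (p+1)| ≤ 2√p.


Affine points = {(0, 6), (0, 13), (3, 8), (3, 11), (4, 0), (5, 6), (5, 13), (6, 8), (6, 11), (8, 5), (8, 14), (10, 8), (10, 11), (11, 3), (11, 16), (12, 1), (12, 18), (14, 6), (14, 13)}; affine count = 19; |E(F_19)| = 20.

Discriminant check: Δ ∝ 4a³ + 27b² = 4·13³ + 27·17² = 4·2197 + 27·289 ≡ 4 (mod 19). Nonzero ⇒ E is nonsingular.
For each x ∈ F_19, compute rhs = x³ + 13·x + 17 mod 19, then count y ∈ F_19 with y² ≡ rhs.
  x = 0: rhs = 17, matching y values: 6, 13 (2 points).
  x = 1: rhs = 12, matching y values: none (0 points).
  x = 2: rhs = 13, matching y values: none (0 points).
  x = 3: rhs = 7, matching y values: 8, 11 (2 points).
  x = 4: rhs = 0, matching y values: 0 (1 points).
  x = 5: rhs = 17, matching y values: 6, 13 (2 points).
  x = 6: rhs = 7, matching y values: 8, 11 (2 points).
  x = 7: rhs = 14, matching y values: none (0 points).
  x = 8: rhs = 6, matching y values: 5, 14 (2 points).
  x = 9: rhs = 8, matching y values: none (0 points).
  x = 10: rhs = 7, matching y values: 8, 11 (2 points).
  x = 11: rhs = 9, matching y values: 3, 16 (2 points).
  x = 12: rhs = 1, matching y values: 1, 18 (2 points).
  x = 13: rhs = 8, matching y values: none (0 points).
  x = 14: rhs = 17, matching y values: 6, 13 (2 points).
  x = 15: rhs = 15, matching y values: none (0 points).
  x = 16: rhs = 8, matching y values: none (0 points).
  x = 17: rhs = 2, matching y values: none (0 points).
  x = 18: rhs = 3, matching y values: none (0 points).
Total affine count: 19.
Full point count |E(F_19)| = 19 + 1 = 20.
Hasse bound: |20 − (19+1)| = |0| = 0 ≤ 2√19 ≈ 8.7178 ✓.


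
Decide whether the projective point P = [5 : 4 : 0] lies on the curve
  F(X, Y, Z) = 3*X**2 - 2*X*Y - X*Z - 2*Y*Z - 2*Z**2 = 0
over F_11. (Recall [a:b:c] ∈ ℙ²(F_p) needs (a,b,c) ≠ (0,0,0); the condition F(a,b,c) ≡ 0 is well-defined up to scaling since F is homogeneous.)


F(5,4,0) ≡ 2 (mod 11); P is NOT on the curve.

Evaluate F(5, 4, 0) term-by-term (mod 11).
  3*X**2 ↦ 3·25·1·1 = 75
  -2*X*Y ↦ -2·5·4·1 = -40
  -X*Z ↦ -1·5·1·0 = 0
  -2*Y*Z ↦ -2·1·4·0 = 0
  -2*Z**2 ↦ -2·1·1·0 = 0
Sum: F(5, 4, 0) = (75) + (-40) + (0) + (0) + (0) = 35.
Reducing mod 11: 35 ≡ 2 (mod 11).
Since F(a, b, c) ≡ 2 ≠ 0 (mod 11), P does NOT lie on the curve.


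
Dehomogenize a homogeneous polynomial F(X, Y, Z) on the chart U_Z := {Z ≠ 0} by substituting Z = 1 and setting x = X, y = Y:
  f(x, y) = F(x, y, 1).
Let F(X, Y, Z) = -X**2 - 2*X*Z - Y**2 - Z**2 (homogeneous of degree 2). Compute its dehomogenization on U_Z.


f(x, y) = -x**2 - 2*x - y**2 - 1

On U_Z we set Z = 1. Each monomial c·X^i·Y^j·Z^k in F becomes c·x^i·y^j·1^k = c·x^i·y^j.
Substituting Z = 1: F(X, Y, 1) = -x**2 - 2*x - y**2 - 1.
Note: deg(f) ≤ deg(F) = 2; strict inequality happens when F is divisible by Z (lost terms).


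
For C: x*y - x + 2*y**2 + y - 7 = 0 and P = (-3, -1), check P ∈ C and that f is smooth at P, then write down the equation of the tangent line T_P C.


Tangent line at P: -2*x - 6*y - 12 = 0.

Step 1: f(-3, -1) = 0, so P lies on C.
Step 2: partial derivatives
  f_x(x, y) = y - 1, f_y(x, y) = x + 4*y + 1.
  f_x(P) = -2, f_y(P) = -6 (gradient nonzero, so P is smooth).
Step 3: tangent line at P: -2·(x − -3) + -6·(y − -1) = 0.
Expanding: -2*x - 6*y - 12 = 0.


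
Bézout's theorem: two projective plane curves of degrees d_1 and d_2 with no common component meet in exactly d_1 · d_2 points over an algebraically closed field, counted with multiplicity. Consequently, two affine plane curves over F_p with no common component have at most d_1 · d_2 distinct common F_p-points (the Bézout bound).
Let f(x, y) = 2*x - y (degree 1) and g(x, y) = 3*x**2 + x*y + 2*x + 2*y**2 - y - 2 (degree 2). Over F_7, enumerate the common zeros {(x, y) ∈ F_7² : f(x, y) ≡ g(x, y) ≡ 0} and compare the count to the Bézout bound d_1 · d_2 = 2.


Common zeros: ∅; count = 0; Bézout bound = 2.

deg(f) = 1, deg(g) = 2, so Bézout bound = 2.
Scan x ∈ F_7. For each x, list the y ∈ F_7 with f(x, y) ≡ 0 and those with g(x, y) ≡ 0 (mod 7); the common zeros in that column are the intersection.
  x = 0: f ≡ 0 at y ∈ {0}; g ≡ 0 at y ∈ ∅; common: ∅.
  x = 1: f ≡ 0 at y ∈ {2}; g ≡ 0 at y ∈ {3, 4}; common: ∅.
  x = 2: f ≡ 0 at y ∈ {4}; g ≡ 0 at y ∈ {0, 3}; common: ∅.
  x = 3: f ≡ 0 at y ∈ {6}; g ≡ 0 at y ∈ {1, 5}; common: ∅.
  x = 4: f ≡ 0 at y ∈ {1}; g ≡ 0 at y ∈ {4, 5}; common: ∅.
  x = 5: f ≡ 0 at y ∈ {3}; g ≡ 0 at y ∈ ∅; common: ∅.
  x = 6: f ≡ 0 at y ∈ {5}; g ≡ 0 at y ∈ ∅; common: ∅.
Collecting: common zeros = ∅, so the count is 0.
Comparison with the Bézout bound: 0 ≤ 2 = deg(f)·deg(g), as expected for curves with no common component (the affine F_7-count falls short of the bound because intersections may lie at infinity, over extension fields, or carry multiplicity).


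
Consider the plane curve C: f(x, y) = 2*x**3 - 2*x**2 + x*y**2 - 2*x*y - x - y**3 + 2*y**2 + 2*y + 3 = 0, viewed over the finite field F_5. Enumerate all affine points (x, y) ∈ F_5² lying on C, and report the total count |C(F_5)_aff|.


Affine F_5-points: {(0, 3), (2, 1), (3, 2), (4, 0)}; count = 4.

For each of the 25 pairs (x, y) ∈ F_5², evaluate f(x, y) mod 5. Record the zeros.
  x = 0: [0↦3, 1↦1, 2↦2, 3↦0, 4↦4]  zeros at y ∈ {3}
  x = 1: [0↦2, 1↦4, 2↦1, 3↦2, 4↦1]  zeros at y ∈ ∅
  x = 2: [0↦4, 1↦0, 2↦3, 3↦2, 4↦1]  zeros at y ∈ {1}
  x = 3: [0↦1, 1↦1, 2↦0, 3↦2, 4↦1]  zeros at y ∈ {2}
  x = 4: [0↦0, 1↦4, 2↦4, 3↦4, 4↦3]  zeros at y ∈ {0}
Collecting zeros: affine points = {(0, 3), (2, 1), (3, 2), (4, 0)}.
Total count |C(F_5)_aff| = 4.


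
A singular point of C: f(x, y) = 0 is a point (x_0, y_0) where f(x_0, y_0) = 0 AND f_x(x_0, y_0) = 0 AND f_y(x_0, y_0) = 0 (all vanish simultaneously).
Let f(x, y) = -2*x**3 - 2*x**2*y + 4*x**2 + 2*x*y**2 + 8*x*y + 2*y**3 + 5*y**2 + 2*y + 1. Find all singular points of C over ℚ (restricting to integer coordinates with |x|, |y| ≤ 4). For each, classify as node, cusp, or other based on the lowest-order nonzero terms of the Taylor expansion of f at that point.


Singular points: {(1, -1)}; classification: cusp.

Compute partial derivatives:
  f_x = -6*x**2 - 4*x*y + 8*x + 2*y**2 + 8*y.
  f_y = -2*x**2 + 4*x*y + 8*x + 6*y**2 + 10*y + 2.
Scan x_0 ∈ {−4, ..., 4}. For each x_0, f_y(x_0, y) is a polynomial in y; find its integer roots y ∈ {−4, ..., 4}, then test f_x and f at those candidates.
  x = -4: f_y(-4, y) = 6*y**2 - 6*y - 62; no integer root y with |y| ≤ 4.
  x = -3: f_y(-3, y) = 6*y**2 - 2*y - 40; no integer root y with |y| ≤ 4.
  x = -2: f_y(-2, y) = 6*y**2 + 2*y - 22; no integer root y with |y| ≤ 4.
  x = -1: f_y(-1, y) = 6*y**2 + 6*y - 8; no integer root y with |y| ≤ 4.
  x = 0: f_y(0, y) = 6*y**2 + 10*y + 2; no integer root y with |y| ≤ 4.
  x = 1: f_y(1, y) = 6*y**2 + 14*y + 8; vanishes at y ∈ {-1}. (1, -1): f_x = 0, f = 0 — SINGULAR.
  x = 2: f_y(2, y) = 6*y**2 + 18*y + 10; no integer root y with |y| ≤ 4.
  x = 3: f_y(3, y) = 6*y**2 + 22*y + 8; no integer root y with |y| ≤ 4.
  x = 4: f_y(4, y) = 6*y**2 + 26*y + 2; no integer root y with |y| ≤ 4.
Only singular point on the grid: (1, -1).
Classify: substitute x = 1 + u, y = -1 + v and expand: f = -2*u**3 - 2*u**2*v + 2*u*v**2 + 2*v**3 + v**2.
No constant or linear terms (consistent with a singular point). Quadratic part: v**2. Cubic part: -2*u**3 - 2*u**2*v + 2*u*v**2 + 2*v**3.
The quadratic part v**2 is a perfect square, so there is a single (double) tangent line v = 0, i.e. y = -1. Restricting the cubic part to that line (v = 0) leaves -2*u**3 ≠ 0, so f is not divisible by v and the branch is v² ≈ 2*u**3 to lowest order — this is a cusp.
Classification: cusp.


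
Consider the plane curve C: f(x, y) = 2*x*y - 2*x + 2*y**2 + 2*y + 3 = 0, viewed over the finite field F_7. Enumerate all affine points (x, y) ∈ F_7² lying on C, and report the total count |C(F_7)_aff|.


Affine F_7-points: {(0, 1), (0, 5), (1, 1), (1, 4), (2, 1), (2, 3), (3, 1), (3, 2), (4, 1), (5, 0), (5, 1), (6, 1), (6, 6)}; count = 13.

For each of the 49 pairs (x, y) ∈ F_7², evaluate f(x, y) mod 7. Record the zeros.
  x = 0: [0↦3, 1↦0, 2↦1, 3↦6, 4↦1, 5↦0, 6↦3]  zeros at y ∈ {1, 5}
  x = 1: [0↦1, 1↦0, 2↦3, 3↦3, 4↦0, 5↦1, 6↦6]  zeros at y ∈ {1, 4}
  x = 2: [0↦6, 1↦0, 2↦5, 3↦0, 4↦6, 5↦2, 6↦2]  zeros at y ∈ {1, 3}
  x = 3: [0↦4, 1↦0, 2↦0, 3↦4, 4↦5, 5↦3, 6↦5]  zeros at y ∈ {1, 2}
  x = 4: [0↦2, 1↦0, 2↦2, 3↦1, 4↦4, 5↦4, 6↦1]  zeros at y ∈ {1}
  x = 5: [0↦0, 1↦0, 2↦4, 3↦5, 4↦3, 5↦5, 6↦4]  zeros at y ∈ {0, 1}
  x = 6: [0↦5, 1↦0, 2↦6, 3↦2, 4↦2, 5↦6, 6↦0]  zeros at y ∈ {1, 6}
Collecting zeros: affine points = {(0, 1), (0, 5), (1, 1), (1, 4), (2, 1), (2, 3), (3, 1), (3, 2), (4, 1), (5, 0), (5, 1), (6, 1), (6, 6)}.
Total count |C(F_7)_aff| = 13.


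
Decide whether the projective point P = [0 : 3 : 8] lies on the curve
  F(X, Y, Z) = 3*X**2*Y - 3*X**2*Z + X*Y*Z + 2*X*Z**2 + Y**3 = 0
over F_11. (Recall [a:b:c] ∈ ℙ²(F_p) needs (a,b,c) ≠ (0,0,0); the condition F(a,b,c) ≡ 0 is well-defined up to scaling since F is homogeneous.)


F(0,3,8) ≡ 5 (mod 11); P is NOT on the curve.

Evaluate F(0, 3, 8) term-by-term (mod 11).
  3*X**2*Y ↦ 3·0·3·1 = 0
  -3*X**2*Z ↦ -3·0·1·8 = 0
  X*Y*Z ↦ 1·0·3·8 = 0
  2*X*Z**2 ↦ 2·0·1·64 = 0
  Y**3 ↦ 1·1·27·1 = 27
Sum: F(0, 3, 8) = (0) + (0) + (0) + (0) + (27) = 27.
Reducing mod 11: 27 ≡ 5 (mod 11).
Since F(a, b, c) ≡ 5 ≠ 0 (mod 11), P does NOT lie on the curve.


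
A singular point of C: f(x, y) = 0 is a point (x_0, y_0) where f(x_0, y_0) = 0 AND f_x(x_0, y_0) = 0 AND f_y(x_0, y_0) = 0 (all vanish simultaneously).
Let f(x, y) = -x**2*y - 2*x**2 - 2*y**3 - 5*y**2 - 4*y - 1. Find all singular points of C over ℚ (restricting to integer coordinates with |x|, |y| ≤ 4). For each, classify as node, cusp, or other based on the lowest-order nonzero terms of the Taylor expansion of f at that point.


Singular points: {(0, -1)}; classification: node.

Compute partial derivatives:
  f_x = -2*x*y - 4*x.
  f_y = -x**2 - 6*y**2 - 10*y - 4.
Scan x_0 ∈ {−4, ..., 4}. For each x_0, f_y(x_0, y) is a polynomial in y; find its integer roots y ∈ {−4, ..., 4}, then test f_x and f at those candidates.
  x = -4: f_y(-4, y) = -6*y**2 - 10*y - 20; no integer root y with |y| ≤ 4.
  x = -3: f_y(-3, y) = -6*y**2 - 10*y - 13; no integer root y with |y| ≤ 4.
  x = -2: f_y(-2, y) = -6*y**2 - 10*y - 8; no integer root y with |y| ≤ 4.
  x = -1: f_y(-1, y) = -6*y**2 - 10*y - 5; no integer root y with |y| ≤ 4.
  x = 0: f_y(0, y) = -6*y**2 - 10*y - 4; vanishes at y ∈ {-1}. (0, -1): f_x = 0, f = 0 — SINGULAR.
  x = 1: f_y(1, y) = -6*y**2 - 10*y - 5; no integer root y with |y| ≤ 4.
  x = 2: f_y(2, y) = -6*y**2 - 10*y - 8; no integer root y with |y| ≤ 4.
  x = 3: f_y(3, y) = -6*y**2 - 10*y - 13; no integer root y with |y| ≤ 4.
  x = 4: f_y(4, y) = -6*y**2 - 10*y - 20; no integer root y with |y| ≤ 4.
Only singular point on the grid: (0, -1).
Classify: substitute x = 0 + u, y = -1 + v and expand: f = -u**2*v - u**2 - 2*v**3 + v**2.
No constant or linear terms (consistent with a singular point). Quadratic part: -u**2 + v**2. Cubic part: -u**2*v - 2*v**3.
The quadratic part v**2 - u**2 = (v − u)(v + u) splits into two distinct linear factors, so there are two distinct tangent lines y − -1 = ±(x − 0) — this is a node (ordinary double point).
Classification: node.


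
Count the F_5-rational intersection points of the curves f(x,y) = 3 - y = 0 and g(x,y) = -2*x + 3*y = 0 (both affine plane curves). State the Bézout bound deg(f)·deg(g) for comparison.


Common zeros: {(2, 3)}; count = 1; Bézout bound = 1.

deg(f) = 1, deg(g) = 1, so Bézout bound = 1.
Scan x ∈ F_5. For each x, list the y ∈ F_5 with f(x, y) ≡ 0 and those with g(x, y) ≡ 0 (mod 5); the common zeros in that column are the intersection.
  x = 0: f ≡ 0 at y ∈ {3}; g ≡ 0 at y ∈ {0}; common: ∅.
  x = 1: f ≡ 0 at y ∈ {3}; g ≡ 0 at y ∈ {4}; common: ∅.
  x = 2: f ≡ 0 at y ∈ {3}; g ≡ 0 at y ∈ {3}; common: {3}.
  x = 3: f ≡ 0 at y ∈ {3}; g ≡ 0 at y ∈ {2}; common: ∅.
  x = 4: f ≡ 0 at y ∈ {3}; g ≡ 0 at y ∈ {1}; common: ∅.
Collecting: common zeros = {(2, 3)}, so the count is 1.
Comparison with the Bézout bound: 1 ≤ 1 = deg(f)·deg(g), as expected for curves with no common component (the bound is attained).


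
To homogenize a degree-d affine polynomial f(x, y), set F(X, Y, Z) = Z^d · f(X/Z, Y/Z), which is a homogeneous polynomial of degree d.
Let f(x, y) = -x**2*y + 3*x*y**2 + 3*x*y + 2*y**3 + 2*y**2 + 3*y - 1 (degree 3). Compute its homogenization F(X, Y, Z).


F(X, Y, Z) = -X**2*Y + 3*X*Y**2 + 3*X*Y*Z + 2*Y**3 + 2*Y**2*Z + 3*Y*Z**2 - Z**3

deg(f) = 3.
Substitute x = X/Z, y = Y/Z into f, then multiply by Z^3.
  monomial -1·x^2·y^1 ↦ -1·X^2·Y^1·Z^0.
  monomial 3·x^1·y^2 ↦ 3·X^1·Y^2·Z^0.
  monomial 3·x^1·y^1 ↦ 3·X^1·Y^1·Z^1.
  monomial 2·x^0·y^3 ↦ 2·X^0·Y^3·Z^0.
  monomial 2·x^0·y^2 ↦ 2·X^0·Y^2·Z^1.
  monomial 3·x^0·y^1 ↦ 3·X^0·Y^1·Z^2.
  monomial -1·x^0·y^0 ↦ -1·X^0·Y^0·Z^3.
Collecting: F(X, Y, Z) = -X**2*Y + 3*X*Y**2 + 3*X*Y*Z + 2*Y**3 + 2*Y**2*Z + 3*Y*Z**2 - Z**3.


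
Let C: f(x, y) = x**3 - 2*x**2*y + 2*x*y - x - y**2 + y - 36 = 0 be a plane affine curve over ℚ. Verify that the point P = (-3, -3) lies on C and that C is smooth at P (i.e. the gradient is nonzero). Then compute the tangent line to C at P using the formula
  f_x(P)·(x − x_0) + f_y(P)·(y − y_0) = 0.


Tangent line at P: -16*x - 17*y - 99 = 0.

Step 1: f(-3, -3) = 0, so P lies on C.
Step 2: partial derivatives
  f_x(x, y) = 3*x**2 - 4*x*y + 2*y - 1, f_y(x, y) = -2*x**2 + 2*x - 2*y + 1.
  f_x(P) = -16, f_y(P) = -17 (gradient nonzero, so P is smooth).
Step 3: tangent line at P: -16·(x − -3) + -17·(y − -3) = 0.
Expanding: -16*x - 17*y - 99 = 0.


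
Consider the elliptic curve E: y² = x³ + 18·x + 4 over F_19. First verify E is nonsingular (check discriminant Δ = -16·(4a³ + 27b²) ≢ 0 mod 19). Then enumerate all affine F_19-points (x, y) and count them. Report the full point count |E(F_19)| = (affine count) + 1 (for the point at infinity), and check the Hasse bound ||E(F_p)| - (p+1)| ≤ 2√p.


Affine points = {(0, 2), (0, 17), (1, 2), (1, 17), (3, 3), (3, 16), (4, 8), (4, 11), (6, 9), (6, 10), (7, 6), (7, 13), (10, 5), (10, 14), (14, 6), (14, 13), (15, 1), (15, 18), (17, 6), (17, 13), (18, 2), (18, 17)}; affine count = 22; |E(F_19)| = 23.

Discriminant check: Δ ∝ 4a³ + 27b² = 4·18³ + 27·4² = 4·5832 + 27·16 ≡ 10 (mod 19). Nonzero ⇒ E is nonsingular.
For each x ∈ F_19, compute rhs = x³ + 18·x + 4 mod 19, then count y ∈ F_19 with y² ≡ rhs.
  x = 0: rhs = 4, matching y values: 2, 17 (2 points).
  x = 1: rhs = 4, matching y values: 2, 17 (2 points).
  x = 2: rhs = 10, matching y values: none (0 points).
  x = 3: rhs = 9, matching y values: 3, 16 (2 points).
  x = 4: rhs = 7, matching y values: 8, 11 (2 points).
  x = 5: rhs = 10, matching y values: none (0 points).
  x = 6: rhs = 5, matching y values: 9, 10 (2 points).
  x = 7: rhs = 17, matching y values: 6, 13 (2 points).
  x = 8: rhs = 14, matching y values: none (0 points).
  x = 9: rhs = 2, matching y values: none (0 points).
  x = 10: rhs = 6, matching y values: 5, 14 (2 points).
  x = 11: rhs = 13, matching y values: none (0 points).
  x = 12: rhs = 10, matching y values: none (0 points).
  x = 13: rhs = 3, matching y values: none (0 points).
  x = 14: rhs = 17, matching y values: 6, 13 (2 points).
  x = 15: rhs = 1, matching y values: 1, 18 (2 points).
  x = 16: rhs = 18, matching y values: none (0 points).
  x = 17: rhs = 17, matching y values: 6, 13 (2 points).
  x = 18: rhs = 4, matching y values: 2, 17 (2 points).
Total affine count: 22.
Full point count |E(F_19)| = 22 + 1 = 23.
Hasse bound: |23 − (19+1)| = |3| = 3 ≤ 2√19 ≈ 8.7178 ✓.


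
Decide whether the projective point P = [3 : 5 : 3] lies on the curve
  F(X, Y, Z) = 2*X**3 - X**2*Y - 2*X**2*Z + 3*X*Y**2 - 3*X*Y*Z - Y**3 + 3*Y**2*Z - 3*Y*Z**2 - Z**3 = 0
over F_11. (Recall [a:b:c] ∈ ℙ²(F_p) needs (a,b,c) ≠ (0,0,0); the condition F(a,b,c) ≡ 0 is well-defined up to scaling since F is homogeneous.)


F(3,5,3) ≡ 5 (mod 11); P is NOT on the curve.

Evaluate F(3, 5, 3) term-by-term (mod 11).
  2*X**3 ↦ 2·27·1·1 = 54
  -X**2*Y ↦ -1·9·5·1 = -45
  -2*X**2*Z ↦ -2·9·1·3 = -54
  3*X*Y**2 ↦ 3·3·25·1 = 225
  -3*X*Y*Z ↦ -3·3·5·3 = -135
  -Y**3 ↦ -1·1·125·1 = -125
  3*Y**2*Z ↦ 3·1·25·3 = 225
  -3*Y*Z**2 ↦ -3·1·5·9 = -135
  -Z**3 ↦ -1·1·1·27 = -27
Sum: F(3, 5, 3) = (54) + (-45) + (-54) + (225) + (-135) + (-125) + (225) + (-135) + (-27) = -17.
Reducing mod 11: -17 ≡ 5 (mod 11).
Since F(a, b, c) ≡ 5 ≠ 0 (mod 11), P does NOT lie on the curve.


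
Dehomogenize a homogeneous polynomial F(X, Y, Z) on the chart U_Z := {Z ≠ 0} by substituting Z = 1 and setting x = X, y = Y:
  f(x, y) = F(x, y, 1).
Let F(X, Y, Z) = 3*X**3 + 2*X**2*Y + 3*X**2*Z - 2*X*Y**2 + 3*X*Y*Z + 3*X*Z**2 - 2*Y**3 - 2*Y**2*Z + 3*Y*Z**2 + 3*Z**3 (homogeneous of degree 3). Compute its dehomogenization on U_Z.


f(x, y) = 3*x**3 + 2*x**2*y + 3*x**2 - 2*x*y**2 + 3*x*y + 3*x - 2*y**3 - 2*y**2 + 3*y + 3

On U_Z we set Z = 1. Each monomial c·X^i·Y^j·Z^k in F becomes c·x^i·y^j·1^k = c·x^i·y^j.
Substituting Z = 1: F(X, Y, 1) = 3*x**3 + 2*x**2*y + 3*x**2 - 2*x*y**2 + 3*x*y + 3*x - 2*y**3 - 2*y**2 + 3*y + 3.
Note: deg(f) ≤ deg(F) = 3; strict inequality happens when F is divisible by Z (lost terms).


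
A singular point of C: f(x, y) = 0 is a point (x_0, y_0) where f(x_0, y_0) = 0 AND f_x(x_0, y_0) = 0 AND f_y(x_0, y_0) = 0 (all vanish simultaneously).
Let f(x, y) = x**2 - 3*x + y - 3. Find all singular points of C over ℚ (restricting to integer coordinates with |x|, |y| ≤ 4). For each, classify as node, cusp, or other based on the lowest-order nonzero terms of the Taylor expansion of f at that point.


No singular points in the scanned grid; C is smooth there.

Compute partial derivatives:
  f_x = 2*x - 3.
  f_y = 1.
f_y = 1 is a nonzero constant, so f_y never vanishes: no point (x, y) can satisfy f = f_x = f_y = 0. In particular no (x, y) ∈ {−4, ..., 4}² is singular; the curve is smooth.


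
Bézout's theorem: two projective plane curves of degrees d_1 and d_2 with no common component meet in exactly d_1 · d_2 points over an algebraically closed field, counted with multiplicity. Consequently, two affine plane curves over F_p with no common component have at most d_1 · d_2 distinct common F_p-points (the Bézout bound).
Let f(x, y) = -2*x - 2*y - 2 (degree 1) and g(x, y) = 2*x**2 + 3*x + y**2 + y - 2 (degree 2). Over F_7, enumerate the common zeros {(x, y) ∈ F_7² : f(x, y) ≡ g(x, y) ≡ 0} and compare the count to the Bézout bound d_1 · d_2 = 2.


Common zeros: ∅; count = 0; Bézout bound = 2.

deg(f) = 1, deg(g) = 2, so Bézout bound = 2.
Scan x ∈ F_7. For each x, list the y ∈ F_7 with f(x, y) ≡ 0 and those with g(x, y) ≡ 0 (mod 7); the common zeros in that column are the intersection.
  x = 0: f ≡ 0 at y ∈ {6}; g ≡ 0 at y ∈ {1, 5}; common: ∅.
  x = 1: f ≡ 0 at y ∈ {5}; g ≡ 0 at y ∈ ∅; common: ∅.
  x = 2: f ≡ 0 at y ∈ {4}; g ≡ 0 at y ∈ {1, 5}; common: ∅.
  x = 3: f ≡ 0 at y ∈ {3}; g ≡ 0 at y ∈ ∅; common: ∅.
  x = 4: f ≡ 0 at y ∈ {2}; g ≡ 0 at y ∈ {0, 6}; common: ∅.
  x = 5: f ≡ 0 at y ∈ {1}; g ≡ 0 at y ∈ {0, 6}; common: ∅.
  x = 6: f ≡ 0 at y ∈ {0}; g ≡ 0 at y ∈ ∅; common: ∅.
Collecting: common zeros = ∅, so the count is 0.
Comparison with the Bézout bound: 0 ≤ 2 = deg(f)·deg(g), as expected for curves with no common component (the affine F_7-count falls short of the bound because intersections may lie at infinity, over extension fields, or carry multiplicity).


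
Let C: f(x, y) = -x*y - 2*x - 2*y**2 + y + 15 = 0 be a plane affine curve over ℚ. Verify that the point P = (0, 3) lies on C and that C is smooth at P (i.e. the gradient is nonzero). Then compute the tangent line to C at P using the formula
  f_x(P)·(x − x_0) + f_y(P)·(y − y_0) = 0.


Tangent line at P: -5*x - 11*y + 33 = 0.

Step 1: f(0, 3) = 0, so P lies on C.
Step 2: partial derivatives
  f_x(x, y) = -y - 2, f_y(x, y) = -x - 4*y + 1.
  f_x(P) = -5, f_y(P) = -11 (gradient nonzero, so P is smooth).
Step 3: tangent line at P: -5·(x − 0) + -11·(y − 3) = 0.
Expanding: -5*x - 11*y + 33 = 0.


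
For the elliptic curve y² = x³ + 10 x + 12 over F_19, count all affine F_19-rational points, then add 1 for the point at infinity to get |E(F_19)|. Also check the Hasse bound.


Affine points = {(1, 2), (1, 17), (5, 4), (5, 15), (7, 8), (7, 11), (11, 3), (11, 16), (12, 6), (12, 13), (18, 1), (18, 18)}; affine count = 12; |E(F_19)| = 13.

Discriminant check: Δ ∝ 4a³ + 27b² = 4·10³ + 27·12² = 4·1000 + 27·144 ≡ 3 (mod 19). Nonzero ⇒ E is nonsingular.
For each x ∈ F_19, compute rhs = x³ + 10·x + 12 mod 19, then count y ∈ F_19 with y² ≡ rhs.
  x = 0: rhs = 12, matching y values: none (0 points).
  x = 1: rhs = 4, matching y values: 2, 17 (2 points).
  x = 2: rhs = 2, matching y values: none (0 points).
  x = 3: rhs = 12, matching y values: none (0 points).
  x = 4: rhs = 2, matching y values: none (0 points).
  x = 5: rhs = 16, matching y values: 4, 15 (2 points).
  x = 6: rhs = 3, matching y values: none (0 points).
  x = 7: rhs = 7, matching y values: 8, 11 (2 points).
  x = 8: rhs = 15, matching y values: none (0 points).
  x = 9: rhs = 14, matching y values: none (0 points).
  x = 10: rhs = 10, matching y values: none (0 points).
  x = 11: rhs = 9, matching y values: 3, 16 (2 points).
  x = 12: rhs = 17, matching y values: 6, 13 (2 points).
  x = 13: rhs = 2, matching y values: none (0 points).
  x = 14: rhs = 8, matching y values: none (0 points).
  x = 15: rhs = 3, matching y values: none (0 points).
  x = 16: rhs = 12, matching y values: none (0 points).
  x = 17: rhs = 3, matching y values: none (0 points).
  x = 18: rhs = 1, matching y values: 1, 18 (2 points).
Total affine count: 12.
Full point count |E(F_19)| = 12 + 1 = 13.
Hasse bound: |13 − (19+1)| = |-7| = 7 ≤ 2√19 ≈ 8.7178 ✓.


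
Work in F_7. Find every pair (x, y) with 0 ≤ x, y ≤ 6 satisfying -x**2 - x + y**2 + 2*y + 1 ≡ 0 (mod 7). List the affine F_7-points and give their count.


Affine F_7-points: {(0, 6), (1, 2), (1, 3), (5, 2), (5, 3), (6, 6)}; count = 6.

For each of the 49 pairs (x, y) ∈ F_7², evaluate f(x, y) mod 7. Record the zeros.
  x = 0: [0↦1, 1↦4, 2↦2, 3↦2, 4↦4, 5↦1, 6↦0]  zeros at y ∈ {6}
  x = 1: [0↦6, 1↦2, 2↦0, 3↦0, 4↦2, 5↦6, 6↦5]  zeros at y ∈ {2, 3}
  x = 2: [0↦2, 1↦5, 2↦3, 3↦3, 4↦5, 5↦2, 6↦1]  zeros at y ∈ ∅
  x = 3: [0↦3, 1↦6, 2↦4, 3↦4, 4↦6, 5↦3, 6↦2]  zeros at y ∈ ∅
  x = 4: [0↦2, 1↦5, 2↦3, 3↦3, 4↦5, 5↦2, 6↦1]  zeros at y ∈ ∅
  x = 5: [0↦6, 1↦2, 2↦0, 3↦0, 4↦2, 5↦6, 6↦5]  zeros at y ∈ {2, 3}
  x = 6: [0↦1, 1↦4, 2↦2, 3↦2, 4↦4, 5↦1, 6↦0]  zeros at y ∈ {6}
Collecting zeros: affine points = {(0, 6), (1, 2), (1, 3), (5, 2), (5, 3), (6, 6)}.
Total count |C(F_7)_aff| = 6.


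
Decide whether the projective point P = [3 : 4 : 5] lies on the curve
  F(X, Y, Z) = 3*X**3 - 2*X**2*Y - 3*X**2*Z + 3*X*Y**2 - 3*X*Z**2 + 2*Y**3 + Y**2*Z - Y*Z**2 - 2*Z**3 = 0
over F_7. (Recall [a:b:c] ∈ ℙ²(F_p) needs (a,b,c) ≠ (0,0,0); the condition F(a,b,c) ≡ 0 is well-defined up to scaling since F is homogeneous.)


F(3,4,5) ≡ 1 (mod 7); P is NOT on the curve.

Evaluate F(3, 4, 5) term-by-term (mod 7).
  3*X**3 ↦ 3·27·1·1 = 81
  -2*X**2*Y ↦ -2·9·4·1 = -72
  -3*X**2*Z ↦ -3·9·1·5 = -135
  3*X*Y**2 ↦ 3·3·16·1 = 144
  -3*X*Z**2 ↦ -3·3·1·25 = -225
  2*Y**3 ↦ 2·1·64·1 = 128
  Y**2*Z ↦ 1·1·16·5 = 80
  -Y*Z**2 ↦ -1·1·4·25 = -100
  -2*Z**3 ↦ -2·1·1·125 = -250
Sum: F(3, 4, 5) = (81) + (-72) + (-135) + (144) + (-225) + (128) + (80) + (-100) + (-250) = -349.
Reducing mod 7: -349 ≡ 1 (mod 7).
Since F(a, b, c) ≡ 1 ≠ 0 (mod 7), P does NOT lie on the curve.


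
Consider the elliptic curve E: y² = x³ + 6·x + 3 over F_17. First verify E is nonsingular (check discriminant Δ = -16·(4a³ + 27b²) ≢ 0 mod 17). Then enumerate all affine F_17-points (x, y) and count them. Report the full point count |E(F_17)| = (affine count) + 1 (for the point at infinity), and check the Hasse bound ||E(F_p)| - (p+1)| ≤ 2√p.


Affine points = {(6, 0), (8, 6), (8, 11), (9, 2), (9, 15), (10, 3), (10, 14), (12, 1), (12, 16), (13, 0), (14, 3), (14, 14), (15, 0), (16, 8), (16, 9)}; affine count = 15; |E(F_17)| = 16.

Discriminant check: Δ ∝ 4a³ + 27b² = 4·6³ + 27·3² = 4·216 + 27·9 ≡ 2 (mod 17). Nonzero ⇒ E is nonsingular.
For each x ∈ F_17, compute rhs = x³ + 6·x + 3 mod 17, then count y ∈ F_17 with y² ≡ rhs.
  x = 0: rhs = 3, matching y values: none (0 points).
  x = 1: rhs = 10, matching y values: none (0 points).
  x = 2: rhs = 6, matching y values: none (0 points).
  x = 3: rhs = 14, matching y values: none (0 points).
  x = 4: rhs = 6, matching y values: none (0 points).
  x = 5: rhs = 5, matching y values: none (0 points).
  x = 6: rhs = 0, matching y values: 0 (1 points).
  x = 7: rhs = 14, matching y values: none (0 points).
  x = 8: rhs = 2, matching y values: 6, 11 (2 points).
  x = 9: rhs = 4, matching y values: 2, 15 (2 points).
  x = 10: rhs = 9, matching y values: 3, 14 (2 points).
  x = 11: rhs = 6, matching y values: none (0 points).
  x = 12: rhs = 1, matching y values: 1, 16 (2 points).
  x = 13: rhs = 0, matching y values: 0 (1 points).
  x = 14: rhs = 9, matching y values: 3, 14 (2 points).
  x = 15: rhs = 0, matching y values: 0 (1 points).
  x = 16: rhs = 13, matching y values: 8, 9 (2 points).
Total affine count: 15.
Full point count |E(F_17)| = 15 + 1 = 16.
Hasse bound: |16 − (17+1)| = |-2| = 2 ≤ 2√17 ≈ 8.2462 ✓.


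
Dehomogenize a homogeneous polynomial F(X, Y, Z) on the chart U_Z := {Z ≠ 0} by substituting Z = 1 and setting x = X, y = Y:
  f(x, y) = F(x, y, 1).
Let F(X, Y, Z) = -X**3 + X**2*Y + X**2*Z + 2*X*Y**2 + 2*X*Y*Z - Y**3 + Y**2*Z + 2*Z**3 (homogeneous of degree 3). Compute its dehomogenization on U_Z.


f(x, y) = -x**3 + x**2*y + x**2 + 2*x*y**2 + 2*x*y - y**3 + y**2 + 2

On U_Z we set Z = 1. Each monomial c·X^i·Y^j·Z^k in F becomes c·x^i·y^j·1^k = c·x^i·y^j.
Substituting Z = 1: F(X, Y, 1) = -x**3 + x**2*y + x**2 + 2*x*y**2 + 2*x*y - y**3 + y**2 + 2.
Note: deg(f) ≤ deg(F) = 3; strict inequality happens when F is divisible by Z (lost terms).


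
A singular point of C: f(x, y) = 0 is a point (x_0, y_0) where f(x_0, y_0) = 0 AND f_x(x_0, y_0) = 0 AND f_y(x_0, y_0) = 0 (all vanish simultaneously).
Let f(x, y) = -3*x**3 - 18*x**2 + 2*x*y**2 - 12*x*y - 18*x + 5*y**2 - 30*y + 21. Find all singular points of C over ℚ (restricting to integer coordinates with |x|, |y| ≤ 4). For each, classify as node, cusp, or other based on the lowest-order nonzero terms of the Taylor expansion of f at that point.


Singular points: {(-2, 3)}; classification: cusp.

Compute partial derivatives:
  f_x = -9*x**2 - 36*x + 2*y**2 - 12*y - 18.
  f_y = 4*x*y - 12*x + 10*y - 30.
Scan x_0 ∈ {−4, ..., 4}. For each x_0, f_y(x_0, y) is a polynomial in y; find its integer roots y ∈ {−4, ..., 4}, then test f_x and f at those candidates.
  x = -4: f_y(-4, y) = 18 - 6*y; vanishes at y ∈ {3}. (-4, 3): f_x = -36 ≠ 0.
  x = -3: f_y(-3, y) = 6 - 2*y; vanishes at y ∈ {3}. (-3, 3): f_x = -9 ≠ 0.
  x = -2: f_y(-2, y) = 2*y - 6; vanishes at y ∈ {3}. (-2, 3): f_x = 0, f = 0 — SINGULAR.
  x = -1: f_y(-1, y) = 6*y - 18; vanishes at y ∈ {3}. (-1, 3): f_x = -9 ≠ 0.
  x = 0: f_y(0, y) = 10*y - 30; vanishes at y ∈ {3}. (0, 3): f_x = -36 ≠ 0.
  x = 1: f_y(1, y) = 14*y - 42; vanishes at y ∈ {3}. (1, 3): f_x = -81 ≠ 0.
  x = 2: f_y(2, y) = 18*y - 54; vanishes at y ∈ {3}. (2, 3): f_x = -144 ≠ 0.
  x = 3: f_y(3, y) = 22*y - 66; vanishes at y ∈ {3}. (3, 3): f_x = -225 ≠ 0.
  x = 4: f_y(4, y) = 26*y - 78; vanishes at y ∈ {3}. (4, 3): f_x = -324 ≠ 0.
Only singular point on the grid: (-2, 3).
Classify: substitute x = -2 + u, y = 3 + v and expand: f = -3*u**3 + 2*u*v**2 + v**2.
No constant or linear terms (consistent with a singular point). Quadratic part: v**2. Cubic part: -3*u**3 + 2*u*v**2.
The quadratic part v**2 is a perfect square, so there is a single (double) tangent line v = 0, i.e. y = 3. Restricting the cubic part to that line (v = 0) leaves -3*u**3 ≠ 0, so f is not divisible by v and the branch is v² ≈ 3*u**3 to lowest order — this is a cusp.
Classification: cusp.


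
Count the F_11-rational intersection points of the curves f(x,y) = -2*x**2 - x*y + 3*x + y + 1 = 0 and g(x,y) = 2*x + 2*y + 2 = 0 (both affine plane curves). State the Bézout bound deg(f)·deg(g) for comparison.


Common zeros: {(0, 10), (3, 7)}; count = 2; Bézout bound = 2.

deg(f) = 2, deg(g) = 1, so Bézout bound = 2.
Scan x ∈ F_11. For each x, list the y ∈ F_11 with f(x, y) ≡ 0 and those with g(x, y) ≡ 0 (mod 11); the common zeros in that column are the intersection.
  x = 0: f ≡ 0 at y ∈ {10}; g ≡ 0 at y ∈ {10}; common: {10}.
  x = 1: f ≡ 0 at y ∈ ∅; g ≡ 0 at y ∈ {9}; common: ∅.
  x = 2: f ≡ 0 at y ∈ {10}; g ≡ 0 at y ∈ {8}; common: ∅.
  x = 3: f ≡ 0 at y ∈ {7}; g ≡ 0 at y ∈ {7}; common: {7}.
  x = 4: f ≡ 0 at y ∈ {1}; g ≡ 0 at y ∈ {6}; common: ∅.
  x = 5: f ≡ 0 at y ∈ {8}; g ≡ 0 at y ∈ {5}; common: ∅.
  x = 6: f ≡ 0 at y ∈ {7}; g ≡ 0 at y ∈ {4}; common: ∅.
  x = 7: f ≡ 0 at y ∈ {2}; g ≡ 0 at y ∈ {3}; common: ∅.
  x = 8: f ≡ 0 at y ∈ {1}; g ≡ 0 at y ∈ {2}; common: ∅.
  x = 9: f ≡ 0 at y ∈ {8}; g ≡ 0 at y ∈ {1}; common: ∅.
  x = 10: f ≡ 0 at y ∈ {2}; g ≡ 0 at y ∈ {0}; common: ∅.
Collecting: common zeros = {(0, 10), (3, 7)}, so the count is 2.
Comparison with the Bézout bound: 2 ≤ 2 = deg(f)·deg(g), as expected for curves with no common component (the bound is attained).


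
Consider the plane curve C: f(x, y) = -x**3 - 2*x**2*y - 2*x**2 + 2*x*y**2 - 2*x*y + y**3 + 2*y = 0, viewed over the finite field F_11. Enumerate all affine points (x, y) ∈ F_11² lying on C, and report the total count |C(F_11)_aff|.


Affine F_11-points: {(0, 0), (0, 3), (0, 8), (1, 10), (4, 2), (6, 2), (6, 6), (8, 5), (9, 0), (10, 1)}; count = 10.

For each of the 121 pairs (x, y) ∈ F_11², evaluate f(x, y) mod 11. Record the zeros.
  x = 0: [0↦0, 1↦3, 2↦1, 3↦0, 4↦6, 5↦3, 6↦8, 7↦5, 8↦0, 9↦10, 10↦8]  zeros at y ∈ {0, 3, 8}
  x = 1: [0↦8, 1↦9, 2↦9, 3↦3, 4↦8, 5↦8, 6↦9, 7↦6, 8↦5, 9↦1, 10↦0]  zeros at y ∈ {10}
  x = 2: [0↦6, 1↦1, 2↦10, 3↦6, 4↦6, 5↦5, 6↦9, 7↦2, 8↦1, 9↦1, 10↦8]  zeros at y ∈ ∅
  x = 3: [0↦10, 1↦6, 2↦9, 3↦3, 4↦5, 5↦10, 6↦2, 7↦9, 8↦4, 9↦4, 10↦4]  zeros at y ∈ ∅
  x = 4: [0↦3, 1↦7, 2↦0, 3↦10, 4↦10, 5↦6, 6↦4, 7↦10, 8↦8, 9↦4, 10↦4]  zeros at y ∈ {2}
  x = 5: [0↦1, 1↦9, 2↦10, 3↦10, 4↦4, 5↦9, 6↦9, 7↦10, 8↦7, 9↦6, 10↦2]  zeros at y ∈ ∅
  x = 6: [0↦9, 1↦6, 2↦0, 3↦8, 4↦3, 5↦2, 6↦0, 7↦3, 8↦6, 9↦4, 10↦3]  zeros at y ∈ {2, 6}
  x = 7: [0↦10, 1↦3, 2↦8, 3↦9, 4↦1, 5↦1, 6↦4, 7↦5, 8↦10, 9↦3, 10↦1]  zeros at y ∈ ∅
  x = 8: [0↦9, 1↦5, 2↦6, 3↦7, 4↦3, 5↦0, 6↦4, 7↦10, 8↦2, 9↦8, 10↦1]  zeros at y ∈ {5}
  x = 9: [0↦0, 1↦6, 2↦10, 3↦7, 4↦3, 5↦4, 6↦5, 7↦1, 8↦9, 9↦2, 10↦8]  zeros at y ∈ {0}
  x = 10: [0↦10, 1↦0, 2↦3, 3↦3, 4↦6, 5↦7, 6↦1, 7↦5, 8↦3, 9↦1, 10↦5]  zeros at y ∈ {1}
Collecting zeros: affine points = {(0, 0), (0, 3), (0, 8), (1, 10), (4, 2), (6, 2), (6, 6), (8, 5), (9, 0), (10, 1)}.
Total count |C(F_11)_aff| = 10.


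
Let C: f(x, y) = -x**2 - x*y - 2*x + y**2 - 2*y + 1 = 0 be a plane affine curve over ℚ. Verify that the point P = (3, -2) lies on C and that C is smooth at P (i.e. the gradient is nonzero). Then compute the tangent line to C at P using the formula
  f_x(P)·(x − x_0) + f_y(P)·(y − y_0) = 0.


Tangent line at P: -6*x - 9*y = 0.

Step 1: f(3, -2) = 0, so P lies on C.
Step 2: partial derivatives
  f_x(x, y) = -2*x - y - 2, f_y(x, y) = -x + 2*y - 2.
  f_x(P) = -6, f_y(P) = -9 (gradient nonzero, so P is smooth).
Step 3: tangent line at P: -6·(x − 3) + -9·(y − -2) = 0.
Expanding: -6*x - 9*y = 0.


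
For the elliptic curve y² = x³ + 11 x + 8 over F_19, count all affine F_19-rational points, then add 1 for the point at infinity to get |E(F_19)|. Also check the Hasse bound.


Affine points = {(1, 1), (1, 18), (2, 0), (3, 7), (3, 12), (5, 6), (5, 13), (6, 9), (6, 10), (8, 0), (9, 0), (10, 4), (10, 15), (11, 4), (11, 15), (12, 5), (12, 14), (13, 7), (13, 12), (16, 9), (16, 10), (17, 4), (17, 15)}; affine count = 23; |E(F_19)| = 24.

Discriminant check: Δ ∝ 4a³ + 27b² = 4·11³ + 27·8² = 4·1331 + 27·64 ≡ 3 (mod 19). Nonzero ⇒ E is nonsingular.
For each x ∈ F_19, compute rhs = x³ + 11·x + 8 mod 19, then count y ∈ F_19 with y² ≡ rhs.
  x = 0: rhs = 8, matching y values: none (0 points).
  x = 1: rhs = 1, matching y values: 1, 18 (2 points).
  x = 2: rhs = 0, matching y values: 0 (1 points).
  x = 3: rhs = 11, matching y values: 7, 12 (2 points).
  x = 4: rhs = 2, matching y values: none (0 points).
  x = 5: rhs = 17, matching y values: 6, 13 (2 points).
  x = 6: rhs = 5, matching y values: 9, 10 (2 points).
  x = 7: rhs = 10, matching y values: none (0 points).
  x = 8: rhs = 0, matching y values: 0 (1 points).
  x = 9: rhs = 0, matching y values: 0 (1 points).
  x = 10: rhs = 16, matching y values: 4, 15 (2 points).
  x = 11: rhs = 16, matching y values: 4, 15 (2 points).
  x = 12: rhs = 6, matching y values: 5, 14 (2 points).
  x = 13: rhs = 11, matching y values: 7, 12 (2 points).
  x = 14: rhs = 18, matching y values: none (0 points).
  x = 15: rhs = 14, matching y values: none (0 points).
  x = 16: rhs = 5, matching y values: 9, 10 (2 points).
  x = 17: rhs = 16, matching y values: 4, 15 (2 points).
  x = 18: rhs = 15, matching y values: none (0 points).
Total affine count: 23.
Full point count |E(F_19)| = 23 + 1 = 24.
Hasse bound: |24 − (19+1)| = |4| = 4 ≤ 2√19 ≈ 8.7178 ✓.


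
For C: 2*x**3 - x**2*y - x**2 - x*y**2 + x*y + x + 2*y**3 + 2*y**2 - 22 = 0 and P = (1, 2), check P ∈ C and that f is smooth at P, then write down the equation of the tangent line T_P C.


Tangent line at P: -x + 28*y - 55 = 0.

Step 1: f(1, 2) = 0, so P lies on C.
Step 2: partial derivatives
  f_x(x, y) = 6*x**2 - 2*x*y - 2*x - y**2 + y + 1, f_y(x, y) = -x**2 - 2*x*y + x + 6*y**2 + 4*y.
  f_x(P) = -1, f_y(P) = 28 (gradient nonzero, so P is smooth).
Step 3: tangent line at P: -1·(x − 1) + 28·(y − 2) = 0.
Expanding: -x + 28*y - 55 = 0.


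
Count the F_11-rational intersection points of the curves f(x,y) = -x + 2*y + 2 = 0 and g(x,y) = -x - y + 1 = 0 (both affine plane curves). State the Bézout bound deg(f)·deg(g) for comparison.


Common zeros: {(5, 7)}; count = 1; Bézout bound = 1.

deg(f) = 1, deg(g) = 1, so Bézout bound = 1.
Scan x ∈ F_11. For each x, list the y ∈ F_11 with f(x, y) ≡ 0 and those with g(x, y) ≡ 0 (mod 11); the common zeros in that column are the intersection.
  x = 0: f ≡ 0 at y ∈ {10}; g ≡ 0 at y ∈ {1}; common: ∅.
  x = 1: f ≡ 0 at y ∈ {5}; g ≡ 0 at y ∈ {0}; common: ∅.
  x = 2: f ≡ 0 at y ∈ {0}; g ≡ 0 at y ∈ {10}; common: ∅.
  x = 3: f ≡ 0 at y ∈ {6}; g ≡ 0 at y ∈ {9}; common: ∅.
  x = 4: f ≡ 0 at y ∈ {1}; g ≡ 0 at y ∈ {8}; common: ∅.
  x = 5: f ≡ 0 at y ∈ {7}; g ≡ 0 at y ∈ {7}; common: {7}.
  x = 6: f ≡ 0 at y ∈ {2}; g ≡ 0 at y ∈ {6}; common: ∅.
  x = 7: f ≡ 0 at y ∈ {8}; g ≡ 0 at y ∈ {5}; common: ∅.
  x = 8: f ≡ 0 at y ∈ {3}; g ≡ 0 at y ∈ {4}; common: ∅.
  x = 9: f ≡ 0 at y ∈ {9}; g ≡ 0 at y ∈ {3}; common: ∅.
  x = 10: f ≡ 0 at y ∈ {4}; g ≡ 0 at y ∈ {2}; common: ∅.
Collecting: common zeros = {(5, 7)}, so the count is 1.
Comparison with the Bézout bound: 1 ≤ 1 = deg(f)·deg(g), as expected for curves with no common component (the bound is attained).
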